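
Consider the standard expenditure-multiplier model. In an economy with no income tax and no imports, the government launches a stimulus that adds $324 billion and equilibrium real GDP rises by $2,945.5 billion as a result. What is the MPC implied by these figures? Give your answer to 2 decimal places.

Implied spending multiplier k = ΔY/ΔG = 2,945.5/324 ≈ 9.091.
Since k = 1/(1 − MPC), MPC = 1 − 1/k = 1 − ΔG/ΔY = 1 − 324/2,945.5 ≈ 0.89.

0.89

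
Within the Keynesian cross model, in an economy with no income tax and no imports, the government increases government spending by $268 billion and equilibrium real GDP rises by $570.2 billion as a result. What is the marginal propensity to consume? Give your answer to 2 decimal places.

Implied spending multiplier k = ΔY/ΔG = 570.2/268 ≈ 2.1276.
Since k = 1/(1 − MPC), MPC = 1 − 1/k = 1 − ΔG/ΔY = 1 − 268/570.2 ≈ 0.53.

0.53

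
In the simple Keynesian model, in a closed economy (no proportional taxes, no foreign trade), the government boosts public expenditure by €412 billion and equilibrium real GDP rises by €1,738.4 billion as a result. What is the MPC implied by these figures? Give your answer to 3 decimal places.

0.763

Implied spending multiplier k = ΔY/ΔG = 1,738.4/412 ≈ 4.2194.
Since k = 1/(1 − MPC), MPC = 1 − 1/k = 1 − ΔG/ΔY = 1 − 412/1,738.4 ≈ 0.763.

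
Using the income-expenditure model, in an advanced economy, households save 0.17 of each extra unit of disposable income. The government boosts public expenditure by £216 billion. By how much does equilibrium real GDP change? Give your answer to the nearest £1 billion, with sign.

MPC = 1 − MPS = 1 − 0.17 = 0.83.
Spending multiplier = 1/(1 − MPC) = 1/(1 − 0.83) = 1/0.17 ≈ 5.882.
ΔY = k × ΔG = (+£216 billion) / 0.17 ≈ +£1,271 billion.

+£1,271 billion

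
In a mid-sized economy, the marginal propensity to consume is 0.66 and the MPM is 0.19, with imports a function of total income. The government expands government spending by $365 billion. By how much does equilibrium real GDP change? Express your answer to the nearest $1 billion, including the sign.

+$689 billion

Government-spending multiplier = 1/(1 − c + m) = 1/(1 − 0.66 + 0.19) = 1/0.53 ≈ 1.887.
ΔY = k × ΔG = (+$365 billion) / 0.53 ≈ +$689 billion.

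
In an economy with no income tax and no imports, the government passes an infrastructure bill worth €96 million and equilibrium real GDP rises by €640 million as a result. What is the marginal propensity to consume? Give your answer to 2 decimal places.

Implied spending multiplier k = ΔY/ΔG = 640/96 ≈ 6.6667.
Since k = 1/(1 − MPC), MPC = 1 − 1/k = 1 − ΔG/ΔY = 1 − 96/640 = 0.85.

0.85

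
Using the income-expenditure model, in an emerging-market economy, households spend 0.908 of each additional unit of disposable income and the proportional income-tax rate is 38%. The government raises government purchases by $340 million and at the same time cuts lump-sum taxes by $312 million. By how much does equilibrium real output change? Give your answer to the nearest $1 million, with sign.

+$1,426 million

Expenditure multiplier = 1/(1 − c(1−t)) = 1/(1 − 0.908×0.62) = 1/0.43704 ≈ 2.288.
ΔG contributes k·ΔG = (+$340 million) / 0.43704 ≈ +$778 million.
ΔT of −$312 million changes first-round spending by −c·ΔT = +$283.296 million, contributing k·(−c·ΔT) = (+$283.296 million) / 0.43704 ≈ +$648.2 million.
Net ΔY = k(ΔG − c·ΔT) = (+$623.296 million) / 0.43704 ≈ +$1,426 million.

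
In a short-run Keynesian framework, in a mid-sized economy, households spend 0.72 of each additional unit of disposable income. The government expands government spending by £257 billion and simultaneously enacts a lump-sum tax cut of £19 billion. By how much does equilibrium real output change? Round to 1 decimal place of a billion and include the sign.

Expenditure multiplier = 1/(1 − MPC) = 1/(1 − 0.72) = 1/0.28 ≈ 3.571.
ΔG contributes k·ΔG = (+£257 billion) / 0.28 ≈ +£917.9 billion.
ΔT of −£19 billion changes first-round spending by −c·ΔT = +£13.68 billion, contributing k·(−c·ΔT) = (+£13.68 billion) / 0.28 ≈ +£48.9 billion.
Net ΔY = k(ΔG − c·ΔT) = (+£270.68 billion) / 0.28 ≈ +£966.7 billion.

+£966.7 billion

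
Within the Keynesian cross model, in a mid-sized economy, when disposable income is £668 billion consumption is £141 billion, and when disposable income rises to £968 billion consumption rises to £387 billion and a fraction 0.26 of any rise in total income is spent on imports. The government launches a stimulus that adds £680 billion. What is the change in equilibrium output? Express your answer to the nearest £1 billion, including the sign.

+£1,545 billion

MPC = ΔC/ΔYd = (387 − 141)/(968 − 668) = 246/300 = 0.82.
Spending multiplier = 1/(1 − c + m) = 1/(1 − 0.82 + 0.26) = 1/0.44 ≈ 2.273.
ΔY = k × ΔG = (+£680 billion) / 0.44 ≈ +£1,545 billion.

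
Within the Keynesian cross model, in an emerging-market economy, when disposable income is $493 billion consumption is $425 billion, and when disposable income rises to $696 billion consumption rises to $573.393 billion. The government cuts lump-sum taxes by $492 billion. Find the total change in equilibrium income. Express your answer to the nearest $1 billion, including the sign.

+$1,337 billion

MPC = ΔC/ΔYd = (573.393 − 425)/(696 − 493) = 148.393/203 = 0.731.
A lump-sum tax change of −$492 billion shifts disposable income by +$492 billion; first-round consumption changes by −c × ΔT = −0.731 × (−$492 billion) = +$359.652 billion.
Expenditure multiplier = 1/(1 − MPC) = 1/(1 − 0.731) = 1/0.269 ≈ 3.717.
The tax multiplier is −c × k ≈ −2.717, so ΔY = k × (−c·ΔT) = (+$359.652 billion) / 0.269 ≈ +$1,337 billion.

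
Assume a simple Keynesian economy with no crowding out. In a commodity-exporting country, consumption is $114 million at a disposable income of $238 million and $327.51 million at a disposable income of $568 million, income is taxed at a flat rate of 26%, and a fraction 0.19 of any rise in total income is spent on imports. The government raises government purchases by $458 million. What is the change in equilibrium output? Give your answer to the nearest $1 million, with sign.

MPC = ΔC/ΔYd = (327.51 − 114)/(568 − 238) = 213.51/330 = 0.647.
Government-spending multiplier = 1/(1 − c(1−t) + m) = 1/(1 − 0.647×0.74 + 0.19) = 1/0.71122 ≈ 1.406.
ΔY = k × ΔG = (+$458 million) / 0.71122 ≈ +$644 million.

+$644 million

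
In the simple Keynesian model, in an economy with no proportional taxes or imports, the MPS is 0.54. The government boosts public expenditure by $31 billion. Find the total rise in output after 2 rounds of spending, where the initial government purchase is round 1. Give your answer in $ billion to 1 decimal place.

MPC = 1 − MPS = 1 − 0.54 = 0.46.
Round 1 adds ΔG = $31 billion; each later round is MPC = 0.46 times the previous.
After 2 rounds: 31 + 14.26 = ΔG·(1 − c^2)/(1 − c) = 31 × (1 − 0.2116)/0.54 ≈ $45.3 billion.

$45.3 billion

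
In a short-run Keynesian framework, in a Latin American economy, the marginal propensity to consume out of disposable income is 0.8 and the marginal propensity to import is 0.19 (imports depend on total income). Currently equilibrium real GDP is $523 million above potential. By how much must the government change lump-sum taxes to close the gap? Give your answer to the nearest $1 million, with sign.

+$255 million

Spending multiplier = 1/(1 − c + m) = 1/(1 − 0.8 + 0.19) = 1/0.39 ≈ 2.564.
Tax multiplier = −c·k = −0.8/0.39 ≈ −2.051. Need ΔY = −$523 million, so ΔT = ΔY/(−c·k) = −(−$523 million) × 0.39 / 0.8 ≈ +$255 million.
The government should raise lump-sum taxes by $255 million.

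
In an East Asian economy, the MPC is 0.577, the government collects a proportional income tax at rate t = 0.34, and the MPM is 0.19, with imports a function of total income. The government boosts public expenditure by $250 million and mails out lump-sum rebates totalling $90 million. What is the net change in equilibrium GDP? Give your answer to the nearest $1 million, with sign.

Expenditure multiplier = 1/(1 − c(1−t) + m) = 1/(1 − 0.577×0.66 + 0.19) = 1/0.80918 ≈ 1.236.
ΔG contributes k·ΔG = (+$250 million) / 0.80918 ≈ +$309 million.
ΔT of −$90 million changes first-round spending by −c·ΔT = +$51.93 million, contributing k·(−c·ΔT) = (+$51.93 million) / 0.80918 ≈ +$64.2 million.
Net ΔY = k(ΔG − c·ΔT) = (+$301.93 million) / 0.80918 ≈ +$373 million.

+$373 million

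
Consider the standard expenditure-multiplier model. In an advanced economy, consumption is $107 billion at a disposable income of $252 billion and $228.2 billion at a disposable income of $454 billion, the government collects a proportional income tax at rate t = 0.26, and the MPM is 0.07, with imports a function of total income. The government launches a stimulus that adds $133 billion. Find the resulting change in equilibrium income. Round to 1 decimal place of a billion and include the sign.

+$212.5 billion

MPC = ΔC/ΔYd = (228.2 − 107)/(454 − 252) = 121.2/202 = 0.6.
Expenditure multiplier = 1/(1 − c(1−t) + m) = 1/(1 − 0.6×0.74 + 0.07) = 1/0.626 ≈ 1.597.
ΔY = k × ΔG = (+$133 billion) / 0.626 ≈ +$212.5 billion.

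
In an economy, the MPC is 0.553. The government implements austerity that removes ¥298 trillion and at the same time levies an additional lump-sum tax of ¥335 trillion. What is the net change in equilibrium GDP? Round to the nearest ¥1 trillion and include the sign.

−¥1,081 trillion

Expenditure multiplier = 1/(1 − MPC) = 1/(1 − 0.553) = 1/0.447 ≈ 2.237.
ΔG contributes k·ΔG = (−¥298 trillion) / 0.447 ≈ −¥666.7 trillion.
ΔT of +¥335 trillion changes first-round spending by −c·ΔT = −¥185.255 trillion, contributing k·(−c·ΔT) = (−¥185.255 trillion) / 0.447 ≈ −¥414.4 trillion.
Net ΔY = k(ΔG − c·ΔT) = (−¥483.255 trillion) / 0.447 ≈ −¥1,081 trillion.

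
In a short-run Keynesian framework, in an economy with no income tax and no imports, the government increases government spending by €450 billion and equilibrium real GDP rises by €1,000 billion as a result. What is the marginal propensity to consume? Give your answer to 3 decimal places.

0.550

Implied spending multiplier k = ΔY/ΔG = 1,000/450 ≈ 2.2222.
Since k = 1/(1 − MPC), MPC = 1 − 1/k = 1 − ΔG/ΔY = 1 − 450/1,000 = 0.550.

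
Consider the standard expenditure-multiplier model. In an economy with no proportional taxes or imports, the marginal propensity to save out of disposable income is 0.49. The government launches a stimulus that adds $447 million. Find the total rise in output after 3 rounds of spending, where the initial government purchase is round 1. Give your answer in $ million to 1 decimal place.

$791.2 million

MPC = 1 − MPS = 1 − 0.49 = 0.51.
Round 1 adds ΔG = $447 million; each later round is MPC = 0.51 times the previous.
After 3 rounds: 447 + 227.97 + 116.2647 = ΔG·(1 − c^3)/(1 − c) = 447 × (1 − 0.132651)/0.49 ≈ $791.2 million.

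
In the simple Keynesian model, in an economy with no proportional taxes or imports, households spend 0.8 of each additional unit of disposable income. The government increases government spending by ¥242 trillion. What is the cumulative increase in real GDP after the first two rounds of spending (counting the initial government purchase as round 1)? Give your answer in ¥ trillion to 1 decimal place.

¥435.6 trillion

Round 1 adds ΔG = ¥242 trillion; each later round is MPC = 0.8 times the previous.
After 2 rounds: 242 + 193.6 = ΔG·(1 − c^2)/(1 − c) = 242 × (1 − 0.64)/0.2 = ¥435.6 trillion.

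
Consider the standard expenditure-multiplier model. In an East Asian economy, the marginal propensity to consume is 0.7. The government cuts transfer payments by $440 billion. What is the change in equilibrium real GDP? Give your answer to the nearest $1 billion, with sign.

−$1,027 billion

The transfer change shifts disposable income by −$440 billion, so first-round consumption changes by c·ΔTR = 0.7 × (−$440 billion) = −$308 billion.
Expenditure multiplier = 1/(1 − MPC) = 1/(1 − 0.7) = 1/0.3 ≈ 3.333.
The transfer multiplier is c × k ≈ 2.333, so ΔY = k × (c·ΔTR) = (−$308 billion) / 0.3 ≈ −$1,027 billion.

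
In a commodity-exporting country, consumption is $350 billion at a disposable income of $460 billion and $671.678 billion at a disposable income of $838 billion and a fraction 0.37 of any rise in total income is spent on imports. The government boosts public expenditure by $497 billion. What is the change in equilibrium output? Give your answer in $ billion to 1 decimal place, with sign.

+$957.6 billion

MPC = ΔC/ΔYd = (671.678 − 350)/(838 − 460) = 321.678/378 = 0.851.
Government-spending multiplier = 1/(1 − c + m) = 1/(1 − 0.851 + 0.37) = 1/0.519 ≈ 1.927.
ΔY = k × ΔG = (+$497 billion) / 0.519 ≈ +$957.6 billion.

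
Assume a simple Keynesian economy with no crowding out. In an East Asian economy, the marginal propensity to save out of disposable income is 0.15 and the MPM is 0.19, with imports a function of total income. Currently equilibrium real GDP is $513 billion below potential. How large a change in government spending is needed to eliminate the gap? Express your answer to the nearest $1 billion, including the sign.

MPC = 1 − MPS = 1 − 0.15 = 0.85.
Spending multiplier = 1/(1 − c + m) = 1/(1 − 0.85 + 0.19) = 1/0.34 ≈ 2.941.
Need ΔY = +$513 billion, so ΔG = ΔY/k = (+$513 billion) × 0.34 ≈ +$174 billion.
The government should increase government spending by $174 billion.

+$174 billion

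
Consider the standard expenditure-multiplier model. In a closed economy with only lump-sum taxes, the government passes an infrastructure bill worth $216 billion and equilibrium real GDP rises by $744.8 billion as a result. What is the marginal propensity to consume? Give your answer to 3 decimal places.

0.710

Implied spending multiplier k = ΔY/ΔG = 744.8/216 ≈ 3.4481.
Since k = 1/(1 − MPC), MPC = 1 − 1/k = 1 − ΔG/ΔY = 1 − 216/744.8 ≈ 0.710.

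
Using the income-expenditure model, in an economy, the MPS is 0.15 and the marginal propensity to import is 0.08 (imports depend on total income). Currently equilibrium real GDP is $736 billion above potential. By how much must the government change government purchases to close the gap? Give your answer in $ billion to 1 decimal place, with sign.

−$169.3 billion

MPC = 1 − MPS = 1 − 0.15 = 0.85.
Spending multiplier = 1/(1 − c + m) = 1/(1 − 0.85 + 0.08) = 1/0.23 ≈ 4.348.
Need ΔY = −$736 billion, so ΔG = ΔY/k = (−$736 billion) × 0.23 ≈ −$169.3 billion.
The government should cut government purchases by $169.3 billion.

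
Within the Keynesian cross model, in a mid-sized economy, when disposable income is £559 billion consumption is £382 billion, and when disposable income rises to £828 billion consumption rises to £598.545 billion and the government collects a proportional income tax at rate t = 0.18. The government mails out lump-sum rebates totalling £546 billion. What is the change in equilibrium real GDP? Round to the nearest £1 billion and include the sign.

MPC = ΔC/ΔYd = (598.545 − 382)/(828 − 559) = 216.545/269 = 0.805.
A lump-sum tax change of −£546 billion shifts disposable income by +£546 billion; first-round consumption changes by −c × ΔT = −0.805 × (−£546 billion) = +£439.53 billion.
Expenditure multiplier = 1/(1 − c(1−t)) = 1/(1 − 0.805×0.82) = 1/0.3399 ≈ 2.942.
The tax multiplier is −c × k ≈ −2.368, so ΔY = k × (−c·ΔT) = (+£439.53 billion) / 0.3399 ≈ +£1,293 billion.

+£1,293 billion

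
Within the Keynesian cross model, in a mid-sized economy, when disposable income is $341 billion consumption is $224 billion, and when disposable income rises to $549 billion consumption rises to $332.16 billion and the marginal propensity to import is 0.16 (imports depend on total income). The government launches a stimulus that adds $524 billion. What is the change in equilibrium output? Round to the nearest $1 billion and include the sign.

+$819 billion

MPC = ΔC/ΔYd = (332.16 − 224)/(549 − 341) = 108.16/208 = 0.52.
Government-spending multiplier = 1/(1 − c + m) = 1/(1 − 0.52 + 0.16) = 1/0.64 ≈ 1.563.
ΔY = k × ΔG = (+$524 billion) / 0.64 ≈ +$819 billion.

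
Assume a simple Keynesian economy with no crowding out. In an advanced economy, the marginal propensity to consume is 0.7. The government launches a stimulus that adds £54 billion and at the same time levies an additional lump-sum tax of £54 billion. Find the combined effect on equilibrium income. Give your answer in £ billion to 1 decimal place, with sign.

+£54.0 billion

Expenditure multiplier = 1/(1 − MPC) = 1/(1 − 0.7) = 1/0.3 ≈ 3.333.
ΔG contributes k·ΔG = (+£54 billion) / 0.3 = +£180 billion.
ΔT of +£54 billion changes first-round spending by −c·ΔT = −£37.8 billion, contributing k·(−c·ΔT) = (−£37.8 billion) / 0.3 = −£126 billion.
With ΔG = ΔT and no other leakages, the balanced-budget multiplier is 1, so ΔY = ΔG = +£54 billion.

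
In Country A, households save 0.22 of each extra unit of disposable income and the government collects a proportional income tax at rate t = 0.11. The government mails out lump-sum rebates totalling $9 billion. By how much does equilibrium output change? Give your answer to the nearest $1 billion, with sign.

+$23 billion

MPC = 1 − MPS = 1 − 0.22 = 0.78.
A lump-sum tax change of −$9 billion shifts disposable income by +$9 billion; first-round consumption changes by −c × ΔT = −0.78 × (−$9 billion) = +$7.02 billion.
Expenditure multiplier = 1/(1 − c(1−t)) = 1/(1 − 0.78×0.89) = 1/0.3058 ≈ 3.27.
The tax multiplier is −c × k ≈ −2.551, so ΔY = k × (−c·ΔT) = (+$7.02 billion) / 0.3058 ≈ +$23 billion.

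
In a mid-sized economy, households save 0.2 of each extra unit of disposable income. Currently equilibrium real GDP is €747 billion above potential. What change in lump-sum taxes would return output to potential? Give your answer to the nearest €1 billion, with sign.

MPC = 1 − MPS = 1 − 0.2 = 0.8.
Spending multiplier = 1/(1 − MPC) = 1/(1 − 0.8) = 1/0.2 = 5.
Tax multiplier = −c·k = −0.8/0.2 = −4. Need ΔY = −€747 billion, so ΔT = ΔY/(−c·k) = −(−€747 billion) × 0.2 / 0.8 ≈ +€187 billion.
The government should raise lump-sum taxes by €187 billion.

+€187 billion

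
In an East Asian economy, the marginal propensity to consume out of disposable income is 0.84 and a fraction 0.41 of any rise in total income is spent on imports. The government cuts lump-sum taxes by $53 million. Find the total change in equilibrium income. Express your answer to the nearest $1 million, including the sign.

+$78 million

A lump-sum tax change of −$53 million shifts disposable income by +$53 million; first-round consumption changes by −c × ΔT = −0.84 × (−$53 million) = +$44.52 million.
Expenditure multiplier = 1/(1 − c + m) = 1/(1 − 0.84 + 0.41) = 1/0.57 ≈ 1.754.
The tax multiplier is −c × k ≈ −1.474, so ΔY = k × (−c·ΔT) = (+$44.52 million) / 0.57 ≈ +$78 million.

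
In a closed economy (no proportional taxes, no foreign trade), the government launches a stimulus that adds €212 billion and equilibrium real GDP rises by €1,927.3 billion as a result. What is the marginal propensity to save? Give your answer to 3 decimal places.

0.110

Implied spending multiplier k = ΔY/ΔG = 1,927.3/212 ≈ 9.091.
Since k = 1/(1 − MPC), MPC = 1 − 1/k = 1 − ΔG/ΔY = 1 − 212/1,927.3 ≈ 0.890.
MPS = 1 − MPC = 0.110.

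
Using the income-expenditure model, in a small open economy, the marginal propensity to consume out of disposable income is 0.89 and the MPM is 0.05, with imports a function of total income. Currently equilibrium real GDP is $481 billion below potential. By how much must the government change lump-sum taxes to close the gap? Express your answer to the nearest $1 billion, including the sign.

−$86 billion

Spending multiplier = 1/(1 − c + m) = 1/(1 − 0.89 + 0.05) = 1/0.16 = 6.25.
Tax multiplier = −c·k = −0.89/0.16 ≈ −5.563. Need ΔY = +$481 billion, so ΔT = ΔY/(−c·k) = −(+$481 billion) × 0.16 / 0.89 ≈ −$86 billion.
The government should cut lump-sum taxes by $86 billion.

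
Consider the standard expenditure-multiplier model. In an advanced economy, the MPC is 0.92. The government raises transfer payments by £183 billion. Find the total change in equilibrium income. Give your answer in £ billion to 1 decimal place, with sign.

+£2,104.5 billion

The transfer change shifts disposable income by +£183 billion, so first-round consumption changes by c·ΔTR = 0.92 × (+£183 billion) = +£168.36 billion.
Expenditure multiplier = 1/(1 − MPC) = 1/(1 − 0.92) = 1/0.08 = 12.5.
The transfer multiplier is c × k = 11.5, so ΔY = k × (c·ΔTR) = (+£168.36 billion) / 0.08 = +£2,104.5 billion.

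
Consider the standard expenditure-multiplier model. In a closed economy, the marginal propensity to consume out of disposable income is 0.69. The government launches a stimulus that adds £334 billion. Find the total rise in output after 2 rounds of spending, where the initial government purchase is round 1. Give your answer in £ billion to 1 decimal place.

Round 1 adds ΔG = £334 billion; each later round is MPC = 0.69 times the previous.
After 2 rounds: 334 + 230.46 = ΔG·(1 − c^2)/(1 − c) = 334 × (1 − 0.4761)/0.31 ≈ £564.5 billion.

£564.5 billion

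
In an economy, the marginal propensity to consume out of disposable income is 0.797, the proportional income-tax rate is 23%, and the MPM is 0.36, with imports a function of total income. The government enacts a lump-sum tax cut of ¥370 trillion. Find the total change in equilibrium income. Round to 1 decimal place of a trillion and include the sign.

+¥395.1 trillion

A lump-sum tax change of −¥370 trillion shifts disposable income by +¥370 trillion; first-round consumption changes by −c × ΔT = −0.797 × (−¥370 trillion) = +¥294.89 trillion.
Expenditure multiplier = 1/(1 − c(1−t) + m) = 1/(1 − 0.797×0.77 + 0.36) = 1/0.74631 ≈ 1.34.
The tax multiplier is −c × k ≈ −1.068, so ΔY = k × (−c·ΔT) = (+¥294.89 trillion) / 0.74631 ≈ +¥395.1 trillion.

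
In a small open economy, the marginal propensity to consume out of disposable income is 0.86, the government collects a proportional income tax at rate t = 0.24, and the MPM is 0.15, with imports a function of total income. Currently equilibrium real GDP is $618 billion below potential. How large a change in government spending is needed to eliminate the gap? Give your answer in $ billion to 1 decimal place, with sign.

+$306.8 billion

Spending multiplier = 1/(1 − c(1−t) + m) = 1/(1 − 0.86×0.76 + 0.15) = 1/0.4964 ≈ 2.015.
Need ΔY = +$618 billion, so ΔG = ΔY/k = (+$618 billion) × 0.4964 ≈ +$306.8 billion.
The government should increase government spending by $306.8 billion.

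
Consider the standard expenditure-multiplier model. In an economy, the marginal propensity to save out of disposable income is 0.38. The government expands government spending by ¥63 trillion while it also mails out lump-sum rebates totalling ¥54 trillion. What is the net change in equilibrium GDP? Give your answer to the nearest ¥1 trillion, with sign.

MPC = 1 − MPS = 1 − 0.38 = 0.62.
Expenditure multiplier = 1/(1 − MPC) = 1/(1 − 0.62) = 1/0.38 ≈ 2.632.
ΔG contributes k·ΔG = (+¥63 trillion) / 0.38 ≈ +¥165.8 trillion.
ΔT of −¥54 trillion changes first-round spending by −c·ΔT = +¥33.48 trillion, contributing k·(−c·ΔT) = (+¥33.48 trillion) / 0.38 ≈ +¥88.1 trillion.
Net ΔY = k(ΔG − c·ΔT) = (+¥96.48 trillion) / 0.38 ≈ +¥254 trillion.

+¥254 trillion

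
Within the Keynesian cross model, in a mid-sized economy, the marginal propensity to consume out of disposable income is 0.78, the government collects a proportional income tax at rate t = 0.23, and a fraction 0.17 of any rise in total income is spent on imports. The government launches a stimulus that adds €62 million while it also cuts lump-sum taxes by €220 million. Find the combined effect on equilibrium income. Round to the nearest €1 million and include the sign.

Expenditure multiplier = 1/(1 − c(1−t) + m) = 1/(1 − 0.78×0.77 + 0.17) = 1/0.5694 ≈ 1.756.
ΔG contributes k·ΔG = (+€62 million) / 0.5694 ≈ +€108.9 million.
ΔT of −€220 million changes first-round spending by −c·ΔT = +€171.6 million, contributing k·(−c·ΔT) = (+€171.6 million) / 0.5694 ≈ +€301.4 million.
Net ΔY = k(ΔG − c·ΔT) = (+€233.6 million) / 0.5694 ≈ +€410 million.

+€410 million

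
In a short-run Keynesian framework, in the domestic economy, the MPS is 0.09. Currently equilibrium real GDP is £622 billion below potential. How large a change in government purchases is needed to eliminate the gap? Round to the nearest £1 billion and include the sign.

MPC = 1 − MPS = 1 − 0.09 = 0.91.
Spending multiplier = 1/(1 − MPC) = 1/(1 − 0.91) = 1/0.09 ≈ 11.111.
Need ΔY = +£622 billion, so ΔG = ΔY/k = (+£622 billion) × 0.09 ≈ +£56 billion.
The government should increase government purchases by £56 billion.

+£56 billion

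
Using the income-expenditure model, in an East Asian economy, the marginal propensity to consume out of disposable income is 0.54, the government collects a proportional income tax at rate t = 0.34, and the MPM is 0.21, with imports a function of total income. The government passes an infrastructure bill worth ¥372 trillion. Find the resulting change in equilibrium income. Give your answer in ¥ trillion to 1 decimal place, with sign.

Expenditure multiplier = 1/(1 − c(1−t) + m) = 1/(1 − 0.54×0.66 + 0.21) = 1/0.8536 ≈ 1.172.
ΔY = k × ΔG = (+¥372 trillion) / 0.8536 ≈ +¥435.8 trillion.

+¥435.8 trillion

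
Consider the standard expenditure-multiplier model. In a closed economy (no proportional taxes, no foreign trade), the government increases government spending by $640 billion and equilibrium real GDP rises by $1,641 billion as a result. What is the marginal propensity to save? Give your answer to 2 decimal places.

0.39

Implied spending multiplier k = ΔY/ΔG = 1,641/640 ≈ 2.5641.
Since k = 1/(1 − MPC), MPC = 1 − 1/k = 1 − ΔG/ΔY = 1 − 640/1,641 ≈ 0.61.
MPS = 1 − MPC = 0.39.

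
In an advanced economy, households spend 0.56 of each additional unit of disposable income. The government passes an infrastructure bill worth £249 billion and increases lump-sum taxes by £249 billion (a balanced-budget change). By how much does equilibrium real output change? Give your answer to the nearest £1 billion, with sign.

+£249 billion

Expenditure multiplier = 1/(1 − MPC) = 1/(1 − 0.56) = 1/0.44 ≈ 2.273.
ΔG contributes k·ΔG = (+£249 billion) / 0.44 ≈ +£565.9 billion.
ΔT of +£249 billion changes first-round spending by −c·ΔT = −£139.44 billion, contributing k·(−c·ΔT) = (−£139.44 billion) / 0.44 ≈ −£316.9 billion.
With ΔG = ΔT and no other leakages, the balanced-budget multiplier is 1, so ΔY = ΔG = +£249 billion.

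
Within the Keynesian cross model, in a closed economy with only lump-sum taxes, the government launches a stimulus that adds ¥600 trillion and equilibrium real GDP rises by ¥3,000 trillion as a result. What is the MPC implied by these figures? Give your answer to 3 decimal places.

Implied spending multiplier k = ΔY/ΔG = 3,000/600 = 5.
Since k = 1/(1 − MPC), MPC = 1 − 1/k = 1 − ΔG/ΔY = 1 − 600/3,000 = 0.800.

0.800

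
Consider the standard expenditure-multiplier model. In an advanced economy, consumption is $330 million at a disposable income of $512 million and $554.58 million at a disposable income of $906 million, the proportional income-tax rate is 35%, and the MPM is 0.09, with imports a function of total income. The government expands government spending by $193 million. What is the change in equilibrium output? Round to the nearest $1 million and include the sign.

MPC = ΔC/ΔYd = (554.58 − 330)/(906 − 512) = 224.58/394 = 0.57.
Spending multiplier = 1/(1 − c(1−t) + m) = 1/(1 − 0.57×0.65 + 0.09) = 1/0.7195 ≈ 1.39.
ΔY = k × ΔG = (+$193 million) / 0.7195 ≈ +$268 million.

+$268 million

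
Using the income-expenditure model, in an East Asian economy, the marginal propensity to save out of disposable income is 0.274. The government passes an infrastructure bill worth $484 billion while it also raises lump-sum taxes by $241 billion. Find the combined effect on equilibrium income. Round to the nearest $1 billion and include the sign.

MPC = 1 − MPS = 1 − 0.274 = 0.726.
Expenditure multiplier = 1/(1 − MPC) = 1/(1 − 0.726) = 1/0.274 ≈ 3.65.
ΔG contributes k·ΔG = (+$484 billion) / 0.274 ≈ +$1,766.4 billion.
ΔT of +$241 billion changes first-round spending by −c·ΔT = −$174.966 billion, contributing k·(−c·ΔT) = (−$174.966 billion) / 0.274 ≈ −$638.6 billion.
Net ΔY = k(ΔG − c·ΔT) = (+$309.034 billion) / 0.274 ≈ +$1,128 billion.

+$1,128 billion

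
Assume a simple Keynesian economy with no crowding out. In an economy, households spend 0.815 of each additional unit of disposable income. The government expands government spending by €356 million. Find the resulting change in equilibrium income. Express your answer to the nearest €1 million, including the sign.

+€1,924 million

Government-spending multiplier = 1/(1 − MPC) = 1/(1 − 0.815) = 1/0.185 ≈ 5.405.
ΔY = k × ΔG = (+€356 million) / 0.185 ≈ +€1,924 million.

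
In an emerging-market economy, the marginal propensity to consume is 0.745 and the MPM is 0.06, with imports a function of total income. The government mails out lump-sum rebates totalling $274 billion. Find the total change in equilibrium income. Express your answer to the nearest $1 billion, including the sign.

+$648 billion

A lump-sum tax change of −$274 billion shifts disposable income by +$274 billion; first-round consumption changes by −c × ΔT = −0.745 × (−$274 billion) = +$204.13 billion.
Expenditure multiplier = 1/(1 − c + m) = 1/(1 − 0.745 + 0.06) = 1/0.315 ≈ 3.175.
The tax multiplier is −c × k ≈ −2.365, so ΔY = k × (−c·ΔT) = (+$204.13 billion) / 0.315 ≈ +$648 billion.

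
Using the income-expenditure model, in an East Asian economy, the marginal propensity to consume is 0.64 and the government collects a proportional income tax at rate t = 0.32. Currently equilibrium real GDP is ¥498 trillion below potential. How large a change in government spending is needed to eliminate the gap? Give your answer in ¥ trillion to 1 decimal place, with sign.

+¥281.3 trillion

Spending multiplier = 1/(1 − c(1−t)) = 1/(1 − 0.64×0.68) = 1/0.5648 ≈ 1.771.
Need ΔY = +¥498 trillion, so ΔG = ΔY/k = (+¥498 trillion) × 0.5648 ≈ +¥281.3 trillion.
The government should increase government spending by ¥281.3 trillion.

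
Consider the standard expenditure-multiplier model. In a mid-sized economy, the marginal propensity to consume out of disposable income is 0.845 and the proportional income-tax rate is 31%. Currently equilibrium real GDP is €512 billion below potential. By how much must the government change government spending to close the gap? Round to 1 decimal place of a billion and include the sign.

Spending multiplier = 1/(1 − c(1−t)) = 1/(1 − 0.845×0.69) = 1/0.41695 ≈ 2.398.
Need ΔY = +€512 billion, so ΔG = ΔY/k = (+€512 billion) × 0.41695 ≈ +€213.5 billion.
The government should increase government spending by €213.5 billion.

+€213.5 billion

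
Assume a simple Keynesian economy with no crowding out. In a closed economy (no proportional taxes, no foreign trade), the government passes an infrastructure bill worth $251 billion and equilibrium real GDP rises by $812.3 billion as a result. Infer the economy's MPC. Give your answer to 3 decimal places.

0.691

Implied spending multiplier k = ΔY/ΔG = 812.3/251 ≈ 3.2363.
Since k = 1/(1 − MPC), MPC = 1 − 1/k = 1 − ΔG/ΔY = 1 − 251/812.3 ≈ 0.691.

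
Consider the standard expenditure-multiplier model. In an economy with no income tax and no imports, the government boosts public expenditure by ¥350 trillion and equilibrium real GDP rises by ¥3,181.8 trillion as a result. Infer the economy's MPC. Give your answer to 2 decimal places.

0.89

Implied spending multiplier k = ΔY/ΔG = 3,181.8/350 ≈ 9.0909.
Since k = 1/(1 − MPC), MPC = 1 − 1/k = 1 − ΔG/ΔY = 1 − 350/3,181.8 ≈ 0.89.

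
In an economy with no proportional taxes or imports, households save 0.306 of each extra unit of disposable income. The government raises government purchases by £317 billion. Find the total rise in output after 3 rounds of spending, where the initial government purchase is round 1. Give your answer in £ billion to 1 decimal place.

MPC = 1 − MPS = 1 − 0.306 = 0.694.
Round 1 adds ΔG = £317 billion; each later round is MPC = 0.694 times the previous.
After 3 rounds: 317 + 219.998 + 152.678612 = ΔG·(1 − c^3)/(1 − c) = 317 × (1 − 0.334255384)/0.306 ≈ £689.7 billion.

£689.7 billion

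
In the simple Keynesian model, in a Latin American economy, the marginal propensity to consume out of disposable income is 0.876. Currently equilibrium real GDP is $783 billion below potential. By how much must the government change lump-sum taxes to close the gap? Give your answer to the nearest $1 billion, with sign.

−$111 billion

Spending multiplier = 1/(1 − MPC) = 1/(1 − 0.876) = 1/0.124 ≈ 8.065.
Tax multiplier = −c·k = −0.876/0.124 ≈ −7.065. Need ΔY = +$783 billion, so ΔT = ΔY/(−c·k) = −(+$783 billion) × 0.124 / 0.876 ≈ −$111 billion.
The government should cut lump-sum taxes by $111 billion.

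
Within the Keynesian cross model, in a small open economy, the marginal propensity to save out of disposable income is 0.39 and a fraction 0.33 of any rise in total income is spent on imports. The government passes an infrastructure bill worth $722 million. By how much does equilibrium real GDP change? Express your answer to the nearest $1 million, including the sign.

+$1,003 million

MPC = 1 − MPS = 1 − 0.39 = 0.61.
Government-spending multiplier = 1/(1 − c + m) = 1/(1 − 0.61 + 0.33) = 1/0.72 ≈ 1.389.
ΔY = k × ΔG = (+$722 million) / 0.72 ≈ +$1,003 million.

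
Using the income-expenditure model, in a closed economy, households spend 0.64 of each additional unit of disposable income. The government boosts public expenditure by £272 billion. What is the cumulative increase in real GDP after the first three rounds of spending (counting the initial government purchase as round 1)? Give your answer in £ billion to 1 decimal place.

Round 1 adds ΔG = £272 billion; each later round is MPC = 0.64 times the previous.
After 3 rounds: 272 + 174.08 + 111.4112 = ΔG·(1 − c^3)/(1 − c) = 272 × (1 − 0.262144)/0.36 ≈ £557.5 billion.

£557.5 billion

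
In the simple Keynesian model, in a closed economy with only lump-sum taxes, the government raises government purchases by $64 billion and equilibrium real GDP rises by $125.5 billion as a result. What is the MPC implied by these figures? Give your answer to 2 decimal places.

Implied spending multiplier k = ΔY/ΔG = 125.5/64 ≈ 1.9609.
Since k = 1/(1 − MPC), MPC = 1 − 1/k = 1 − ΔG/ΔY = 1 − 64/125.5 ≈ 0.49.

0.49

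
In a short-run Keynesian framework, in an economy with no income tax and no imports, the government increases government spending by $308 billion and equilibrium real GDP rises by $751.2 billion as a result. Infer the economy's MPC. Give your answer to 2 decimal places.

Implied spending multiplier k = ΔY/ΔG = 751.2/308 ≈ 2.439.
Since k = 1/(1 − MPC), MPC = 1 − 1/k = 1 − ΔG/ΔY = 1 − 308/751.2 ≈ 0.59.

0.59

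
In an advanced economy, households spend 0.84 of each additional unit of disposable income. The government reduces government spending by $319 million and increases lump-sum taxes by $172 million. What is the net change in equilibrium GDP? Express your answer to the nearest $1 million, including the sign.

−$2,897 million

Expenditure multiplier = 1/(1 − MPC) = 1/(1 − 0.84) = 1/0.16 = 6.25.
ΔG contributes k·ΔG = (−$319 million) / 0.16 ≈ −$1,993.8 million.
ΔT of +$172 million changes first-round spending by −c·ΔT = −$144.48 million, contributing k·(−c·ΔT) = (−$144.48 million) / 0.16 = −$903 million.
Net ΔY = k(ΔG − c·ΔT) = (−$463.48 million) / 0.16 ≈ −$2,897 million.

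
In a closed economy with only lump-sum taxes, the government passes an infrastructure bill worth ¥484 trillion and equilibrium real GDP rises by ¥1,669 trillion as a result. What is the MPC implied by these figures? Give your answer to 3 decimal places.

Implied spending multiplier k = ΔY/ΔG = 1,669/484 ≈ 3.4483.
Since k = 1/(1 − MPC), MPC = 1 − 1/k = 1 − ΔG/ΔY = 1 − 484/1,669 ≈ 0.710.

0.710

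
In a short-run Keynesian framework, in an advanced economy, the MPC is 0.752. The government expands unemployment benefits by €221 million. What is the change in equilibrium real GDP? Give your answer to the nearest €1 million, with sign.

The transfer change shifts disposable income by +€221 million, so first-round consumption changes by c·ΔTR = 0.752 × (+€221 million) = +€166.192 million.
Expenditure multiplier = 1/(1 − MPC) = 1/(1 − 0.752) = 1/0.248 ≈ 4.032.
The transfer multiplier is c × k ≈ 3.032, so ΔY = k × (c·ΔTR) = (+€166.192 million) / 0.248 ≈ +€670 million.

+€670 million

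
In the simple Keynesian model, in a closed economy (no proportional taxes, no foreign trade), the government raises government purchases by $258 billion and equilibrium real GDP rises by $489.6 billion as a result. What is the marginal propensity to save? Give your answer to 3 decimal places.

Implied spending multiplier k = ΔY/ΔG = 489.6/258 ≈ 1.8977.
Since k = 1/(1 − MPC), MPC = 1 − 1/k = 1 − ΔG/ΔY = 1 − 258/489.6 ≈ 0.473.
MPS = 1 − MPC = 0.527.

0.527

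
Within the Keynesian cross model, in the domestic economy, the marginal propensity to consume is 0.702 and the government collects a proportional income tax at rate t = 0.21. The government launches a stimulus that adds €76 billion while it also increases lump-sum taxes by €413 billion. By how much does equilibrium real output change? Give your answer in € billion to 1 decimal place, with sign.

−€480.3 billion

Expenditure multiplier = 1/(1 − c(1−t)) = 1/(1 − 0.702×0.79) = 1/0.44542 ≈ 2.245.
ΔG contributes k·ΔG = (+€76 billion) / 0.44542 ≈ +€170.6 billion.
ΔT of +€413 billion changes first-round spending by −c·ΔT = −€289.926 billion, contributing k·(−c·ΔT) = (−€289.926 billion) / 0.44542 ≈ −€650.9 billion.
Net ΔY = k(ΔG − c·ΔT) = (−€213.926 billion) / 0.44542 ≈ −€480.3 billion.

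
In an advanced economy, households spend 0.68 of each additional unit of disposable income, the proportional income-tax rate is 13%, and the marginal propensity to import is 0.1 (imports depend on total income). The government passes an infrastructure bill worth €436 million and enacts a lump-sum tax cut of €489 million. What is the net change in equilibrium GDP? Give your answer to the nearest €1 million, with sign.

Expenditure multiplier = 1/(1 − c(1−t) + m) = 1/(1 − 0.68×0.87 + 0.1) = 1/0.5084 ≈ 1.967.
ΔG contributes k·ΔG = (+€436 million) / 0.5084 ≈ +€857.6 million.
ΔT of −€489 million changes first-round spending by −c·ΔT = +€332.52 million, contributing k·(−c·ΔT) = (+€332.52 million) / 0.5084 ≈ +€654.1 million.
Net ΔY = k(ΔG − c·ΔT) = (+€768.52 million) / 0.5084 ≈ +€1,512 million.

+€1,512 million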